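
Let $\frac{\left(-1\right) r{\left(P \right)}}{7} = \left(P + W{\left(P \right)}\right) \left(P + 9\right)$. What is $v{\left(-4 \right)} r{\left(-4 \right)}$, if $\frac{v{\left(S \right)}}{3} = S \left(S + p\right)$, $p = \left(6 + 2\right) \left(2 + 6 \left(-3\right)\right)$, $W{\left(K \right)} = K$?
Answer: $443520$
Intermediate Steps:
$p = -128$ ($p = 8 \left(2 - 18\right) = 8 \left(-16\right) = -128$)
$v{\left(S \right)} = 3 S \left(-128 + S\right)$ ($v{\left(S \right)} = 3 S \left(S - 128\right) = 3 S \left(-128 + S\right)$)
$r{\left(P \right)} = - 14 P \left(9 + P\right)$ ($r{\left(P \right)} = - 7 \left(P + P\right) \left(P + 9\right) = - 7 \cdot 2 P \left(9 + P\right) = - 14 P \left(9 + P\right)$)
$v{\left(-4 \right)} r{\left(-4 \right)} = 3 \left(-4\right) \left(-128 - 4\right) 14 \left(-4\right) \left(-9 - -4\right) = 3 \left(-4\right) \left(-132\right) 14 \left(-4\right) \left(-9 + 4\right) = 1584 \cdot 14 \left(-4\right) \left(-5\right) = 1584 \cdot 280 = 443520$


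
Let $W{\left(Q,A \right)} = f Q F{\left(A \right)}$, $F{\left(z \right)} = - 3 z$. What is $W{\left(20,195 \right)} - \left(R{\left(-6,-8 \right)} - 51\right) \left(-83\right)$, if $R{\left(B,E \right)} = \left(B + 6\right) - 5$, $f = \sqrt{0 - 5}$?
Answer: $-4648 - 11700 i \sqrt{5} \approx -4648.0 - 26162.0 i$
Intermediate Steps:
$f = i \sqrt{5}$ ($f = \sqrt{-5} = i \sqrt{5} \approx 2.2361 i$)
$R{\left(B,E \right)} = 1 + B$ ($R{\left(B,E \right)} = \left(6 + B\right) - 5 = 1 + B$)
$W{\left(Q,A \right)} = - 3 i A Q \sqrt{5}$ ($W{\left(Q,A \right)} = i \sqrt{5} Q \left(- 3 A\right) = i Q \sqrt{5} \left(- 3 A\right) = - 3 i A Q \sqrt{5}$)
$W{\left(20,195 \right)} - \left(R{\left(-6,-8 \right)} - 51\right) \left(-83\right) = \left(-3\right) i 195 \cdot 20 \sqrt{5} - \left(\left(1 - 6\right) - 51\right) \left(-83\right) = - 11700 i \sqrt{5} - \left(-5 - 51\right) \left(-83\right) = - 11700 i \sqrt{5} - \left(-56\right) \left(-83\right) = - 11700 i \sqrt{5} - 4648 = -4648 - 11700 i \sqrt{5}$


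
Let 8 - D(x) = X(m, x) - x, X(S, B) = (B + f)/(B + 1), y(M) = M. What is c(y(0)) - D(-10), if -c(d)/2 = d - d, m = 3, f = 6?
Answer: 22/9 ≈ 2.4444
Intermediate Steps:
X(S, B) = (6 + B)/(1 + B) (X(S, B) = (B + 6)/(B + 1) = (6 + B)/(1 + B))
D(x) = 8 + x - (6 + x)/(1 + x) (D(x) = 8 - ((6 + x)/(1 + x) - x) = 8 - (-x + (6 + x)/(1 + x)) = 8 + (x - (6 + x)/(1 + x)) = 8 + x - (6 + x)/(1 + x))
c(d) = 0 (c(d) = -2*(d - d) = -2*0 = 0)
c(y(0)) - D(-10) = 0 - (2 + (-10)**2 + 8*(-10))/(1 - 10) = 0 - (2 + 100 - 80)/(-9) = 0 - (-1)*22/9 = 0 - 1*(-22/9) = 0 + 22/9 = 22/9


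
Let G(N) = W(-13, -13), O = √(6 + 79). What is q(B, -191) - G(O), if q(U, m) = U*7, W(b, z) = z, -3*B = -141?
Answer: 342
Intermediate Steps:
B = 47 (B = -⅓*(-141) = 47)
q(U, m) = 7*U
O = √85 ≈ 9.2195
G(N) = -13
q(B, -191) - G(O) = 7*47 - 1*(-13) = 329 + 13 = 342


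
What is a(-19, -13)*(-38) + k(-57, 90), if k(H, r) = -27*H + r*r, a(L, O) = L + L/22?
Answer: 114332/11 ≈ 10394.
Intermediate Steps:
a(L, O) = 23*L/22 (a(L, O) = L + L*(1/22) = L + L/22 = 23*L/22)
k(H, r) = r**2 - 27*H (k(H, r) = -27*H + r**2 = r**2 - 27*H)
a(-19, -13)*(-38) + k(-57, 90) = ((23/22)*(-19))*(-38) + (90**2 - 27*(-57)) = -437/22*(-38) + (8100 + 1539) = 8303/11 + 9639 = 114332/11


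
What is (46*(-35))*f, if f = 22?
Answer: -35420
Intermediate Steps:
(46*(-35))*f = (46*(-35))*22 = -1610*22 = -35420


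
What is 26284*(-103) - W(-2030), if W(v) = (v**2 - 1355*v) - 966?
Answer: -9577836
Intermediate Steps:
W(v) = -966 + v**2 - 1355*v
26284*(-103) - W(-2030) = 26284*(-103) - (-966 + (-2030)**2 - 1355*(-2030)) = -2707252 - (-966 + 4120900 + 2750650) = -2707252 - 1*6870584 = -2707252 - 6870584 = -9577836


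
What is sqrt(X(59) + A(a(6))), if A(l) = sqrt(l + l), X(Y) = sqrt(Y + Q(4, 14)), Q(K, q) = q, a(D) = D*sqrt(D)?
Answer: sqrt(sqrt(73) + 2*2**(1/4)*3**(3/4)) ≈ 3.7371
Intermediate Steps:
a(D) = D**(3/2)
X(Y) = sqrt(14 + Y) (X(Y) = sqrt(Y + 14) = sqrt(14 + Y))
A(l) = sqrt(2)*sqrt(l) (A(l) = sqrt(2*l) = sqrt(2)*sqrt(l))
sqrt(X(59) + A(a(6))) = sqrt(sqrt(14 + 59) + sqrt(2)*sqrt(6**(3/2))) = sqrt(sqrt(73) + sqrt(2)*sqrt(6*sqrt(6))) = sqrt(sqrt(73) + sqrt(2)*6**(3/4)) = sqrt(sqrt(73) + 2*2**(1/4)*3**(3/4))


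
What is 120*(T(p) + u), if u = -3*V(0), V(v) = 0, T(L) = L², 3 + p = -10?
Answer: 20280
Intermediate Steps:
p = -13 (p = -3 - 10 = -13)
u = 0 (u = -3*0 = 0)
120*(T(p) + u) = 120*((-13)² + 0) = 120*(169 + 0) = 120*169 = 20280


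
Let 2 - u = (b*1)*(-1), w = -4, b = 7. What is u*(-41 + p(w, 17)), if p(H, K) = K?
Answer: -216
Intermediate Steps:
u = 9 (u = 2 - 7*1*(-1) = 2 - 7*(-1) = 2 - 1*(-7) = 2 + 7 = 9)
u*(-41 + p(w, 17)) = 9*(-41 + 17) = 9*(-24) = -216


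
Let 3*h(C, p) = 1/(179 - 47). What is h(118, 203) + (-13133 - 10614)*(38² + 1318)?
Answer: -25973328743/396 ≈ -6.5589e+7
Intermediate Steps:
h(C, p) = 1/396 (h(C, p) = 1/(3*(179 - 47)) = (⅓)/132 = (⅓)*(1/132) = 1/396)
h(118, 203) + (-13133 - 10614)*(38² + 1318) = 1/396 + (-13133 - 10614)*(38² + 1318) = 1/396 - 23747*(1444 + 1318) = 1/396 - 23747*2762 = 1/396 - 65589214 = -25973328743/396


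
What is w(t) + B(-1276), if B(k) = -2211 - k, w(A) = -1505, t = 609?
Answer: -2440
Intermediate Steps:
w(t) + B(-1276) = -1505 + (-2211 - 1*(-1276)) = -1505 + (-2211 + 1276) = -1505 - 935 = -2440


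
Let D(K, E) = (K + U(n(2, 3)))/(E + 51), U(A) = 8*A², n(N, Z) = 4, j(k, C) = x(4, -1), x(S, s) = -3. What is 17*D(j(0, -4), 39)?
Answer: 425/18 ≈ 23.611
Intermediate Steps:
j(k, C) = -3
D(K, E) = (128 + K)/(51 + E) (D(K, E) = (K + 8*4²)/(E + 51) = (K + 8*16)/(51 + E) = (K + 128)/(51 + E) = (128 + K)/(51 + E))
17*D(j(0, -4), 39) = 17*((128 - 3)/(51 + 39)) = 17*(125/90) = 17*((1/90)*125) = 17*(25/18) = 425/18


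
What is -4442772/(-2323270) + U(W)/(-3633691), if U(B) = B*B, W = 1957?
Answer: 3622943672611/4221022644785 ≈ 0.85831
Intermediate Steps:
U(B) = B²
-4442772/(-2323270) + U(W)/(-3633691) = -4442772/(-2323270) + 1957²/(-3633691) = -4442772*(-1/2323270) + 3829849*(-1/3633691) = 2221386/1161635 - 3829849/3633691 = 3622943672611/4221022644785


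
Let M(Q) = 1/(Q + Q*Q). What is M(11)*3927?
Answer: 119/4 ≈ 29.750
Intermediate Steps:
M(Q) = 1/(Q + Q**2)
M(11)*3927 = (1/(11*(1 + 11)))*3927 = ((1/11)/12)*3927 = ((1/11)*(1/12))*3927 = (1/132)*3927 = 119/4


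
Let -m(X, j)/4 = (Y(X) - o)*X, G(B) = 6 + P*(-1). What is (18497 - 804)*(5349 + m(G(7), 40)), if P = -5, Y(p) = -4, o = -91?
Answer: 26911053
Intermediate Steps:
G(B) = 11 (G(B) = 6 - 5*(-1) = 6 + 5 = 11)
m(X, j) = -348*X (m(X, j) = -4*(-4 - 1*(-91))*X = -4*(-4 + 91)*X = -348*X)
(18497 - 804)*(5349 + m(G(7), 40)) = (18497 - 804)*(5349 - 348*11) = 17693*(5349 - 3828) = 17693*1521 = 26911053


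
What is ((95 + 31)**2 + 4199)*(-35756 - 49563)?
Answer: -1712778925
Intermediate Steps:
((95 + 31)**2 + 4199)*(-35756 - 49563) = (126**2 + 4199)*(-85319) = (15876 + 4199)*(-85319) = 20075*(-85319) = -1712778925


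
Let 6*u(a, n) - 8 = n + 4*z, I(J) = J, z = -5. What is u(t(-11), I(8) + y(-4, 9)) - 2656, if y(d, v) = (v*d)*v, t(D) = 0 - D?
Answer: -8132/3 ≈ -2710.7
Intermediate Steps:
t(D) = -D
y(d, v) = d*v² (y(d, v) = (d*v)*v = d*v²)
u(a, n) = -2 + n/6 (u(a, n) = 4/3 + (n + 4*(-5))/6 = 4/3 + (n - 20)/6 = 4/3 + (-20 + n)/6 = 4/3 + (-10/3 + n/6) = -2 + n/6)
u(t(-11), I(8) + y(-4, 9)) - 2656 = (-2 + (8 - 4*9²)/6) - 2656 = (-2 + (8 - 4*81)/6) - 2656 = (-2 + (8 - 324)/6) - 2656 = (-2 + (⅙)*(-316)) - 2656 = (-2 - 158/3) - 2656 = -164/3 - 2656 = -8132/3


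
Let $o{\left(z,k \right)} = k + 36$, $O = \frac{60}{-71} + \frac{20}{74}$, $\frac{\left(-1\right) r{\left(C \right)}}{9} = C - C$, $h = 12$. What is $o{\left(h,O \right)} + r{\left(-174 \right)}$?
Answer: $\frac{93062}{2627} \approx 35.425$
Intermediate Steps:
$r{\left(C \right)} = 0$ ($r{\left(C \right)} = - 9 \left(C - C\right) = \left(-9\right) 0 = 0$)
$O = - \frac{1510}{2627}$ ($O = 60 \left(- \frac{1}{71}\right) + 20 \cdot \frac{1}{74} = - \frac{60}{71} + \frac{10}{37} = - \frac{1510}{2627} \approx -0.5748$)
$o{\left(z,k \right)} = 36 + k$
$o{\left(h,O \right)} + r{\left(-174 \right)} = \left(36 - \frac{1510}{2627}\right) + 0 = \frac{93062}{2627} + 0 = \frac{93062}{2627}$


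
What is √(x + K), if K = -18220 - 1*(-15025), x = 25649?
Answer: √22454 ≈ 149.85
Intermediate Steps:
K = -3195 (K = -18220 + 15025 = -3195)
√(x + K) = √(25649 - 3195) = √22454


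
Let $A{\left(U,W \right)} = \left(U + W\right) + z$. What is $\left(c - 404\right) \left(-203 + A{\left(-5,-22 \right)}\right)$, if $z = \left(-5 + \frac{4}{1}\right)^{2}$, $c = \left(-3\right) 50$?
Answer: $126866$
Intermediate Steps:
$c = -150$
$z = 1$ ($z = \left(-5 + 4 \cdot 1\right)^{2} = \left(-5 + 4\right)^{2} = \left(-1\right)^{2} = 1$)
$A{\left(U,W \right)} = 1 + U + W$ ($A{\left(U,W \right)} = \left(U + W\right) + 1 = 1 + U + W$)
$\left(c - 404\right) \left(-203 + A{\left(-5,-22 \right)}\right) = \left(-150 - 404\right) \left(-203 - 26\right) = - 554 \left(-203 - 26\right) = \left(-554\right) \left(-229\right) = 126866$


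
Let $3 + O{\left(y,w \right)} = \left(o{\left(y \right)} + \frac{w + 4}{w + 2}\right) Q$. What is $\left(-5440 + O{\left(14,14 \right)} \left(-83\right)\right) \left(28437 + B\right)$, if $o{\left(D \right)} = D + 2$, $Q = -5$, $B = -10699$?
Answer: $\frac{135935163}{4} \approx 3.3984 \cdot 10^{7}$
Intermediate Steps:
$o{\left(D \right)} = 2 + D$
$O{\left(y,w \right)} = -13 - 5 y - \frac{5 \left(4 + w\right)}{2 + w}$ ($O{\left(y,w \right)} = -3 + \left(\left(2 + y\right) + \frac{w + 4}{w + 2}\right) \left(-5\right) = -3 + \left(\left(2 + y\right) + \frac{4 + w}{2 + w}\right) \left(-5\right) = -3 + \left(2 + y + \frac{4 + w}{2 + w}\right) \left(-5\right) = -3 - \left(10 + 5 y + \frac{5 \left(4 + w\right)}{2 + w}\right) = -13 - 5 y - \frac{5 \left(4 + w\right)}{2 + w}$)
$\left(-5440 + O{\left(14,14 \right)} \left(-83\right)\right) \left(28437 + B\right) = \left(-5440 + \frac{-46 - 252 - 140 - 70 \cdot 14}{2 + 14} \left(-83\right)\right) \left(28437 - 10699\right) = \left(-5440 + \frac{-46 - 252 - 140 - 980}{16} \left(-83\right)\right) 17738 = \left(-5440 + \frac{1}{16} \left(-1418\right) \left(-83\right)\right) 17738 = \left(-5440 - - \frac{58847}{8}\right) 17738 = \left(-5440 + \frac{58847}{8}\right) 17738 = \frac{15327}{8} \cdot 17738 = \frac{135935163}{4}$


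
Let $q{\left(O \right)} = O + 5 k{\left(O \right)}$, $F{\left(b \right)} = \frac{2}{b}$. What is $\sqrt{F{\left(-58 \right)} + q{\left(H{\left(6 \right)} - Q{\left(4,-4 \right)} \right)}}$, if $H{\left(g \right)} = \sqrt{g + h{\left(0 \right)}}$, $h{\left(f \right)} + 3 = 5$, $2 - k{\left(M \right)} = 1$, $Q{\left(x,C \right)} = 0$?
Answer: $\frac{\sqrt{4176 + 1682 \sqrt{2}}}{29} \approx 2.7918$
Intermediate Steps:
$k{\left(M \right)} = 1$ ($k{\left(M \right)} = 2 - 1 = 1$)
$h{\left(f \right)} = 2$ ($h{\left(f \right)} = -3 + 5 = 2$)
$H{\left(g \right)} = \sqrt{2 + g}$ ($H{\left(g \right)} = \sqrt{g + 2} = \sqrt{2 + g}$)
$q{\left(O \right)} = 5 + O$ ($q{\left(O \right)} = O + 5 \cdot 1 = O + 5 = 5 + O$)
$\sqrt{F{\left(-58 \right)} + q{\left(H{\left(6 \right)} - Q{\left(4,-4 \right)} \right)}} = \sqrt{\frac{2}{-58} + \left(5 + \left(\sqrt{2 + 6} - 0\right)\right)} = \sqrt{2 \left(- \frac{1}{58}\right) + \left(5 + \left(\sqrt{8} + 0\right)\right)} = \sqrt{- \frac{1}{29} + \left(5 + \left(2 \sqrt{2} + 0\right)\right)} = \sqrt{- \frac{1}{29} + \left(5 + 2 \sqrt{2}\right)} = \sqrt{\frac{144}{29} + 2 \sqrt{2}}$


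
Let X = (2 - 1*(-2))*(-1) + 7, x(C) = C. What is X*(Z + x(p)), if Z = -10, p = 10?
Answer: 0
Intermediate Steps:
X = 3 (X = (2 + 2)*(-1) + 7 = 4*(-1) + 7 = -4 + 7 = 3)
X*(Z + x(p)) = 3*(-10 + 10) = 3*0 = 0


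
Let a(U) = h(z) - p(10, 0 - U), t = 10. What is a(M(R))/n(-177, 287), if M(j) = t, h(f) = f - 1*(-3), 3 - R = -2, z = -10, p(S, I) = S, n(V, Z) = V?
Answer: 17/177 ≈ 0.096045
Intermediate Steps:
R = 5 (R = 3 - 1*(-2) = 3 + 2 = 5)
h(f) = 3 + f (h(f) = f + 3 = 3 + f)
M(j) = 10
a(U) = -17 (a(U) = (3 - 10) - 1*10 = -7 - 10 = -17)
a(M(R))/n(-177, 287) = -17/(-177) = -17*(-1/177) = 17/177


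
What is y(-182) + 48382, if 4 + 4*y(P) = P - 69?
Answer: 193273/4 ≈ 48318.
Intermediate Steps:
y(P) = -73/4 + P/4 (y(P) = -1 + (P - 69)/4 = -1 + (-69 + P)/4 = -1 + (-69/4 + P/4) = -73/4 + P/4)
y(-182) + 48382 = (-73/4 + (¼)*(-182)) + 48382 = (-73/4 - 91/2) + 48382 = -255/4 + 48382 = 193273/4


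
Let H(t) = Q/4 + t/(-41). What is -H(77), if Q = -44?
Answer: 528/41 ≈ 12.878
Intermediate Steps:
H(t) = -11 - t/41 (H(t) = -44/4 + t/(-41) = -44*¼ + t*(-1/41) = -11 - t/41)
-H(77) = -(-11 - 1/41*77) = -(-11 - 77/41) = -1*(-528/41) = 528/41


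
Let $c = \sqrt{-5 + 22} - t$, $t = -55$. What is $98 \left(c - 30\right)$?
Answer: $2450 + 98 \sqrt{17} \approx 2854.1$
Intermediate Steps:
$c = 55 + \sqrt{17}$ ($c = \sqrt{-5 + 22} - -55 = \sqrt{17} + 55 = 55 + \sqrt{17} \approx 59.123$)
$98 \left(c - 30\right) = 98 \left(\left(55 + \sqrt{17}\right) - 30\right) = 98 \left(25 + \sqrt{17}\right) = 2450 + 98 \sqrt{17}$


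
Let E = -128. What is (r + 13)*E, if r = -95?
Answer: 10496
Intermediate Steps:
(r + 13)*E = (-95 + 13)*(-128) = -82*(-128) = 10496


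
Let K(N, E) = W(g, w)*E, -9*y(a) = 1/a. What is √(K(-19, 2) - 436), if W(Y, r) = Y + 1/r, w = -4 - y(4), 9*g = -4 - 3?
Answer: I*√80620826/429 ≈ 20.93*I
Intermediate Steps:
y(a) = -1/(9*a)
g = -7/9 (g = (-4 - 3)/9 = (⅑)*(-7) = -7/9 ≈ -0.77778)
w = -143/36 (w = -4 - (-1)/(9*4) = -4 - 1*(-1/36) = -4 + 1/36 = -143/36 ≈ -3.9722)
K(N, E) = -1325*E/1287 (K(N, E) = (-7/9 + 1/(-143/36))*E = (-7/9 - 36/143)*E = -1325*E/1287)
√(K(-19, 2) - 436) = √(-1325/1287*2 - 436) = √(-2650/1287 - 436) = √(-563782/1287) = I*√80620826/429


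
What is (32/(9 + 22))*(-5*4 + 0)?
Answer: -640/31 ≈ -20.645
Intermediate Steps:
(32/(9 + 22))*(-5*4 + 0) = (32/31)*(-20 + 0) = ((1/31)*32)*(-20) = (32/31)*(-20) = -640/31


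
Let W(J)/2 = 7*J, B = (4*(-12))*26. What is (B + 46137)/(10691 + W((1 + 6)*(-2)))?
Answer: 44889/10495 ≈ 4.2772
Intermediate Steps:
B = -1248 (B = -48*26 = -1248)
W(J) = 14*J (W(J) = 2*(7*J) = 14*J)
(B + 46137)/(10691 + W((1 + 6)*(-2))) = (-1248 + 46137)/(10691 + 14*((1 + 6)*(-2))) = 44889/(10691 + 14*(7*(-2))) = 44889/(10691 + 14*(-14)) = 44889/(10691 - 196) = 44889/10495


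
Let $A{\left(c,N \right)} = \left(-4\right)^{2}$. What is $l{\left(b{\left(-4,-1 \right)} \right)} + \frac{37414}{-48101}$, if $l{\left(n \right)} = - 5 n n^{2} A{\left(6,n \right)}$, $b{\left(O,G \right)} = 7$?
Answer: $- \frac{1319928854}{48101} \approx -27441.0$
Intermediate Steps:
$A{\left(c,N \right)} = 16$
$l{\left(n \right)} = - 80 n^{3}$ ($l{\left(n \right)} = - 5 n n^{2} \cdot 16 = - 5 n^{3} \cdot 16 = - 80 n^{3}$)
$l{\left(b{\left(-4,-1 \right)} \right)} + \frac{37414}{-48101} = - 80 \cdot 7^{3} + \frac{37414}{-48101} = \left(-80\right) 343 + 37414 \left(- \frac{1}{48101}\right) = -27440 - \frac{37414}{48101} = - \frac{1319928854}{48101}$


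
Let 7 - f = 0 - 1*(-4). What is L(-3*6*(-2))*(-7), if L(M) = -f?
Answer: 21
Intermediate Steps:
f = 3 (f = 7 - (0 - 1*(-4)) = 7 - (0 + 4) = 7 - 1*4 = 7 - 4 = 3)
L(M) = -3 (L(M) = -1*3 = -3)
L(-3*6*(-2))*(-7) = -3*(-7) = 21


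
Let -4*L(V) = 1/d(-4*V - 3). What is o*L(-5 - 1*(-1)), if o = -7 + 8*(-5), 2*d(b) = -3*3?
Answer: -47/18 ≈ -2.6111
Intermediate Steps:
d(b) = -9/2 (d(b) = (-3*3)/2 = (1/2)*(-9) = -9/2)
L(V) = 1/18 (L(V) = -1/(4*(-9/2)) = -1/4*(-2/9) = 1/18)
o = -47 (o = -7 - 40 = -47)
o*L(-5 - 1*(-1)) = -47*1/18 = -47/18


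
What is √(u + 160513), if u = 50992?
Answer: √211505 ≈ 459.90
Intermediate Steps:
√(u + 160513) = √(50992 + 160513) = √211505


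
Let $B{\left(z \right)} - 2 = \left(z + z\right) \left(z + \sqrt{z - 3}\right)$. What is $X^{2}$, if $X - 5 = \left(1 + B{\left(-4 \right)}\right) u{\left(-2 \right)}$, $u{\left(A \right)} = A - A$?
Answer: $25$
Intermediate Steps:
$B{\left(z \right)} = 2 + 2 z \left(z + \sqrt{-3 + z}\right)$ ($B{\left(z \right)} = 2 + \left(z + z\right) \left(z + \sqrt{z - 3}\right) = 2 + 2 z \left(z + \sqrt{-3 + z}\right)$)
$u{\left(A \right)} = 0$
$X = 5$ ($X = 5 + \left(1 + \left(2 + 2 \left(-4\right)^{2} + 2 \left(-4\right) \sqrt{-3 - 4}\right)\right) 0 = 5 + \left(1 + \left(2 + 2 \cdot 16 + 2 \left(-4\right) \sqrt{-7}\right)\right) 0 = 5 + \left(1 + \left(2 + 32 + 2 \left(-4\right) i \sqrt{7}\right)\right) 0 = 5 + \left(1 + \left(2 + 32 - 8 i \sqrt{7}\right)\right) 0 = 5 + \left(1 + \left(34 - 8 i \sqrt{7}\right)\right) 0 = 5 + \left(35 - 8 i \sqrt{7}\right) 0 = 5 + 0 = 5$)
$X^{2} = 5^{2} = 25$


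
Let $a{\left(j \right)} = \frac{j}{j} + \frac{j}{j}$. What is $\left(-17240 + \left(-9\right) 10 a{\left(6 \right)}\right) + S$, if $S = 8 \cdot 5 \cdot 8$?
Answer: $-17100$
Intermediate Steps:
$a{\left(j \right)} = 2$ ($a{\left(j \right)} = 1 + 1 = 2$)
$S = 320$ ($S = 8 \cdot 40 = 320$)
$\left(-17240 + \left(-9\right) 10 a{\left(6 \right)}\right) + S = \left(-17240 + \left(-9\right) 10 \cdot 2\right) + 320 = \left(-17240 - 180\right) + 320 = -17420 + 320 = -17100$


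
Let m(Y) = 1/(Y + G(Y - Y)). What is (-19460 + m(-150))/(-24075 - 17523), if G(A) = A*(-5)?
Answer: 2919001/6239700 ≈ 0.46781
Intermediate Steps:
G(A) = -5*A
m(Y) = 1/Y (m(Y) = 1/(Y - 5*(Y - Y)) = 1/(Y - 5*0) = 1/(Y + 0) = 1/Y)
(-19460 + m(-150))/(-24075 - 17523) = (-19460 + 1/(-150))/(-24075 - 17523) = (-19460 - 1/150)/(-41598) = -2919001/150*(-1/41598) = 2919001/6239700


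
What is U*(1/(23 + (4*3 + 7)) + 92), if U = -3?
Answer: -3865/14 ≈ -276.07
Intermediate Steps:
U*(1/(23 + (4*3 + 7)) + 92) = -3*(1/(23 + (4*3 + 7)) + 92) = -3*(1/(23 + (12 + 7)) + 92) = -3*(1/(23 + 19) + 92) = -3*(1/42 + 92) = -3*3865/42 = -3865/14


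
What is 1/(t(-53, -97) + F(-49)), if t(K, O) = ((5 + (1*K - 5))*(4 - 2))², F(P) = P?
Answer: 1/11187 ≈ 8.9390e-5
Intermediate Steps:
t(K, O) = 4*K² (t(K, O) = ((5 + (K - 5))*2)² = ((5 + (-5 + K))*2)² = (K*2)² = (2*K)² = 4*K²)
1/(t(-53, -97) + F(-49)) = 1/(4*(-53)² - 49) = 1/(4*2809 - 49) = 1/(11236 - 49) = 1/11187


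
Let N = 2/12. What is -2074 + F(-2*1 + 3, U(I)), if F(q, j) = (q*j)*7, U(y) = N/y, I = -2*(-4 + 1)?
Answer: -74657/36 ≈ -2073.8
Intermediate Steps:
N = ⅙ (N = 2*(1/12) = ⅙ ≈ 0.16667)
I = 6 (I = -2*(-3) = 6)
U(y) = 1/(6*y)
F(q, j) = 7*j*q (F(q, j) = (j*q)*7 = 7*j*q)
-2074 + F(-2*1 + 3, U(I)) = -2074 + 7*((⅙)/6)*(-2*1 + 3) = -2074 + 7*((⅙)*(⅙))*(-2 + 3) = -2074 + 7*(1/36)*1 = -2074 + 7/36 = -74657/36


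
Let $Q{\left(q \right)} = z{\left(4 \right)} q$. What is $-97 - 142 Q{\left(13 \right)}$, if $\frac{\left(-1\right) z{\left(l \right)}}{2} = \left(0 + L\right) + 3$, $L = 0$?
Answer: $10979$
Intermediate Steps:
$z{\left(l \right)} = -6$ ($z{\left(l \right)} = - 2 \left(\left(0 + 0\right) + 3\right) = - 2 \left(0 + 3\right) = \left(-2\right) 3 = -6$)
$Q{\left(q \right)} = - 6 q$
$-97 - 142 Q{\left(13 \right)} = -97 - 142 \left(\left(-6\right) 13\right) = -97 - -11076 = -97 + 11076 = 10979$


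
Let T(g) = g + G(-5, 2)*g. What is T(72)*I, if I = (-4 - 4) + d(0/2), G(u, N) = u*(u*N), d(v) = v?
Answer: -29376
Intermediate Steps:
G(u, N) = N*u² (G(u, N) = u*(N*u) = N*u²)
I = -8 (I = (-4 - 4) + 0/2 = -8 + 0*(½) = -8 + 0 = -8)
T(g) = 51*g (T(g) = g + (2*(-5)²)*g = g + (2*25)*g = g + 50*g = 51*g)
T(72)*I = (51*72)*(-8) = 3672*(-8) = -29376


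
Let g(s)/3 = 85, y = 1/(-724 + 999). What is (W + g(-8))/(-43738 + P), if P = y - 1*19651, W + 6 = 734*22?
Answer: -4509175/17431974 ≈ -0.25867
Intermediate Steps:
y = 1/275 ≈ 0.0036364
W = 16142 (W = -6 + 734*22 = -6 + 16148 = 16142)
g(s) = 255 (g(s) = 3*85 = 255)
P = -5404024/275 (P = 1/275 - 1*19651 = 1/275 - 19651 = -5404024/275 ≈ -19651.)
(W + g(-8))/(-43738 + P) = (16142 + 255)/(-43738 - 5404024/275) = 16397/(-17431974/275) = 16397*(-275/17431974) = -4509175/17431974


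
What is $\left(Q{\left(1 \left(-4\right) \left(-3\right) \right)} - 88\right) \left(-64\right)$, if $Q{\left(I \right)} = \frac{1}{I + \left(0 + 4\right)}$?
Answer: $5628$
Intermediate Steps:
$Q{\left(I \right)} = \frac{1}{4 + I}$ ($Q{\left(I \right)} = \frac{1}{I + 4} = \frac{1}{4 + I}$)
$\left(Q{\left(1 \left(-4\right) \left(-3\right) \right)} - 88\right) \left(-64\right) = \left(\frac{1}{4 + 1 \left(-4\right) \left(-3\right)} - 88\right) \left(-64\right) = \left(\frac{1}{4 - -12} - 88\right) \left(-64\right) = \left(\frac{1}{4 + 12} - 88\right) \left(-64\right) = \left(\frac{1}{16} - 88\right) \left(-64\right) = \left(- \frac{1407}{16}\right) \left(-64\right) = 5628$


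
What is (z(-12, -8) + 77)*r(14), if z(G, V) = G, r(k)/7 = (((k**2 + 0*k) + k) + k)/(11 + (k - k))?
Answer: 101920/11 ≈ 9265.5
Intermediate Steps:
r(k) = 7*k**2/11 + 14*k/11 (r(k) = 7*((((k**2 + 0*k) + k) + k)/(11 + (k - k))) = 7*((((k**2 + 0) + k) + k)/(11 + 0)) = 7*(((k**2 + k) + k)/11) = 7*(((k + k**2) + k)*(1/11)) = 7*((k**2 + 2*k)*(1/11)) = 7*(k**2/11 + 2*k/11) = 7*k**2/11 + 14*k/11)
(z(-12, -8) + 77)*r(14) = (-12 + 77)*((7/11)*14*(2 + 14)) = 65*((7/11)*14*16) = 65*(1568/11) = 101920/11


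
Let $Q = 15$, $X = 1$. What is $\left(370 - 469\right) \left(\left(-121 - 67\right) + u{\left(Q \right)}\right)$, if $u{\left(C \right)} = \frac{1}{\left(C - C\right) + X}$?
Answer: $18513$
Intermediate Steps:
$u{\left(C \right)} = 1$ ($u{\left(C \right)} = \frac{1}{\left(C - C\right) + 1} = \frac{1}{0 + 1} = 1^{-1} = 1$)
$\left(370 - 469\right) \left(\left(-121 - 67\right) + u{\left(Q \right)}\right) = \left(370 - 469\right) \left(\left(-121 - 67\right) + 1\right) = - 99 \left(-188 + 1\right) = \left(-99\right) \left(-187\right) = 18513$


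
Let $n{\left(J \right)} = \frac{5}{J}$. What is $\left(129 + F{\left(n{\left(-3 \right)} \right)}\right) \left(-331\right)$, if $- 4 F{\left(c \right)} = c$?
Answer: $- \frac{514043}{12} \approx -42837.0$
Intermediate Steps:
$F{\left(c \right)} = - \frac{c}{4}$
$\left(129 + F{\left(n{\left(-3 \right)} \right)}\right) \left(-331\right) = \left(129 - \frac{5 \frac{1}{-3}}{4}\right) \left(-331\right) = \left(129 - \frac{5 \left(- \frac{1}{3}\right)}{4}\right) \left(-331\right) = \left(129 - - \frac{5}{12}\right) \left(-331\right) = \left(129 + \frac{5}{12}\right) \left(-331\right) = \frac{1553}{12} \left(-331\right) = - \frac{514043}{12}$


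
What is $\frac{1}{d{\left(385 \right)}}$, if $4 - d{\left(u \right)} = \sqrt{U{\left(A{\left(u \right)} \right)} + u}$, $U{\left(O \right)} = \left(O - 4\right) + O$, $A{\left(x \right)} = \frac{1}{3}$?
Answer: $- \frac{12}{1097} - \frac{\sqrt{3435}}{1097} \approx -0.064365$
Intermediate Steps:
$A{\left(x \right)} = \frac{1}{3}$
$U{\left(O \right)} = -4 + 2 O$ ($U{\left(O \right)} = \left(-4 + O\right) + O = -4 + 2 O$)
$d{\left(u \right)} = 4 - \sqrt{- \frac{10}{3} + u}$ ($d{\left(u \right)} = 4 - \sqrt{\left(-4 + 2 \cdot \frac{1}{3}\right) + u} = 4 - \sqrt{\left(-4 + \frac{2}{3}\right) + u} = 4 - \sqrt{- \frac{10}{3} + u}$)
$\frac{1}{d{\left(385 \right)}} = \frac{1}{4 - \frac{\sqrt{-30 + 9 \cdot 385}}{3}} = \frac{1}{4 - \frac{\sqrt{-30 + 3465}}{3}} = \frac{1}{4 - \frac{\sqrt{3435}}{3}}$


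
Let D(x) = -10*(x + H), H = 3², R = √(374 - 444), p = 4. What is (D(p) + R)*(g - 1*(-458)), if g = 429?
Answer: -115310 + 887*I*√70 ≈ -1.1531e+5 + 7421.2*I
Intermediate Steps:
R = I*√70 (R = √(-70) = I*√70 ≈ 8.3666*I)
H = 9
D(x) = -90 - 10*x (D(x) = -10*(x + 9) = -10*(9 + x) = -90 - 10*x)
(D(p) + R)*(g - 1*(-458)) = ((-90 - 10*4) + I*√70)*(429 - 1*(-458)) = ((-90 - 40) + I*√70)*(429 + 458) = (-130 + I*√70)*887 = -115310 + 887*I*√70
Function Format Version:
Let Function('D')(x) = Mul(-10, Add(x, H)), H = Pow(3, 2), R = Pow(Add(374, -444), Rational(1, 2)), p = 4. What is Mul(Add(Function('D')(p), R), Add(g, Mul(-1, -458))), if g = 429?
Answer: Add(-115310, Mul(887, I, Pow(70, Rational(1, 2)))) ≈ Add(-1.1531e+5, Mul(7421.2, I))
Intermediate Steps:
R = Mul(I, Pow(70, Rational(1, 2))) (R = Pow(-70, Rational(1, 2)) = Mul(I, Pow(70, Rational(1, 2))) ≈ Mul(8.3666, I))
H = 9
Function('D')(x) = Add(-90, Mul(-10, x)) (Function('D')(x) = Mul(-10, Add(x, 9)) = Mul(-10, Add(9, x)) = Add(-90, Mul(-10, x)))
Mul(Add(Function('D')(p), R), Add(g, Mul(-1, -458))) = Mul(Add(Add(-90, Mul(-10, 4)), Mul(I, Pow(70, Rational(1, 2)))), Add(429, Mul(-1, -458))) = Mul(Add(Add(-90, -40), Mul(I, Pow(70, Rational(1, 2)))), Add(429, 458)) = Mul(Add(-130, Mul(I, Pow(70, Rational(1, 2)))), 887) = Add(-115310, Mul(887, I, Pow(70, Rational(1, 2))))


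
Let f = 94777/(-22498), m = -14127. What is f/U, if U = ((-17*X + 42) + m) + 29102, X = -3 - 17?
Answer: -94777/345501786 ≈ -0.00027432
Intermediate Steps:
X = -20
f = -94777/22498 (f = 94777*(-1/22498) = -94777/22498 ≈ -4.2127)
U = 15357 (U = ((-17*(-20) + 42) - 14127) + 29102 = ((340 + 42) - 14127) + 29102 = (382 - 14127) + 29102 = -13745 + 29102 = 15357)
f/U = -94777/22498/15357 = -94777/22498*1/15357 = -94777/345501786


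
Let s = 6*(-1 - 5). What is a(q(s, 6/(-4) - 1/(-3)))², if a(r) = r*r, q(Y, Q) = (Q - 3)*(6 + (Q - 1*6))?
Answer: 937890625/1679616 ≈ 558.40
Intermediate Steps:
s = -36 (s = 6*(-6) = -36)
q(Y, Q) = Q*(-3 + Q) (q(Y, Q) = (-3 + Q)*(6 + (Q - 6)) = (-3 + Q)*(6 + (-6 + Q)) = (-3 + Q)*Q = Q*(-3 + Q))
a(r) = r²
a(q(s, 6/(-4) - 1/(-3)))² = (((6/(-4) - 1/(-3))*(-3 + (6/(-4) - 1/(-3))))²)² = (((6*(-¼) - 1*(-⅓))*(-3 + (6*(-¼) - 1*(-⅓))))²)² = (((-3/2 + ⅓)*(-3 + (-3/2 + ⅓)))²)² = ((-7*(-3 - 7/6)/6)²)² = ((-7/6*(-25/6))²)² = ((175/36)²)² = (30625/1296)² = 937890625/1679616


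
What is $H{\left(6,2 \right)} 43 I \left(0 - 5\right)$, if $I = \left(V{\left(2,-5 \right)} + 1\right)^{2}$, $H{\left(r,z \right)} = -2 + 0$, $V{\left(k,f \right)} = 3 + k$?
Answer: $15480$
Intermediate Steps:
$H{\left(r,z \right)} = -2$
$I = 36$ ($I = \left(\left(3 + 2\right) + 1\right)^{2} = \left(5 + 1\right)^{2} = 6^{2} = 36$)
$H{\left(6,2 \right)} 43 I \left(0 - 5\right) = \left(-2\right) 43 \cdot 36 \left(0 - 5\right) = - 86 \cdot 36 \left(-5\right) = \left(-86\right) \left(-180\right) = 15480$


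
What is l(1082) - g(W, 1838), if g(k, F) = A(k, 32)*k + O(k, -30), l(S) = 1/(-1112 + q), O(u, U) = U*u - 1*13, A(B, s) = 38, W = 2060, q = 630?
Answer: -7937095/482 ≈ -16467.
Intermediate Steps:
O(u, U) = -13 + U*u (O(u, U) = U*u - 13 = -13 + U*u)
l(S) = -1/482 (l(S) = 1/(-1112 + 630) = 1/(-482) = -1/482)
g(k, F) = -13 + 8*k (g(k, F) = 38*k + (-13 - 30*k) = -13 + 8*k)
l(1082) - g(W, 1838) = -1/482 - (-13 + 8*2060) = -1/482 - (-13 + 16480) = -1/482 - 1*16467 = -1/482 - 16467 = -7937095/482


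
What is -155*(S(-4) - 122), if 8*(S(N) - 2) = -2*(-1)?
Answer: 74245/4 ≈ 18561.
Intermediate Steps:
S(N) = 9/4 (S(N) = 2 + (-2*(-1))/8 = 2 + (1/8)*2 = 2 + 1/4 = 9/4)
-155*(S(-4) - 122) = -155*(9/4 - 122) = -155*(-479/4) = 74245/4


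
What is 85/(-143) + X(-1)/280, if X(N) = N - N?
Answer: -85/143 ≈ -0.59441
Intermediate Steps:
X(N) = 0
85/(-143) + X(-1)/280 = 85/(-143) + 0/280 = 85*(-1/143) + 0*(1/280) = -85/143 + 0 = -85/143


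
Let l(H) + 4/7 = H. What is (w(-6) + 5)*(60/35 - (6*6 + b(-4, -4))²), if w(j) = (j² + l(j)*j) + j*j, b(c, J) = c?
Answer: -5832140/49 ≈ -1.1902e+5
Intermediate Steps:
l(H) = -4/7 + H
w(j) = 2*j² + j*(-4/7 + j) (w(j) = (j² + (-4/7 + j)*j) + j*j = (j² + j*(-4/7 + j)) + j² = 2*j² + j*(-4/7 + j))
(w(-6) + 5)*(60/35 - (6*6 + b(-4, -4))²) = ((⅐)*(-6)*(-4 + 21*(-6)) + 5)*(60/35 - (6*6 - 4)²) = ((⅐)*(-6)*(-4 - 126) + 5)*(60*(1/35) - (36 - 4)²) = ((⅐)*(-6)*(-130) + 5)*(12/7 - 1*32²) = (780/7 + 5)*(12/7 - 1*1024) = 815*(12/7 - 1024)/7 = (815/7)*(-7156/7) = -5832140/49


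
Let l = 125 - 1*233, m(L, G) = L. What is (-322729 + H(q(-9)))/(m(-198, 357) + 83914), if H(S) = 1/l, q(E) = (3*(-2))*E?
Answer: -34854733/9041328 ≈ -3.8550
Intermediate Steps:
l = -108 (l = 125 - 233 = -108)
q(E) = -6*E
H(S) = -1/108 (H(S) = 1/(-108) = -1/108)
(-322729 + H(q(-9)))/(m(-198, 357) + 83914) = (-322729 - 1/108)/(-198 + 83914) = -34854733/108/83716 = -34854733/108*1/83716 = -34854733/9041328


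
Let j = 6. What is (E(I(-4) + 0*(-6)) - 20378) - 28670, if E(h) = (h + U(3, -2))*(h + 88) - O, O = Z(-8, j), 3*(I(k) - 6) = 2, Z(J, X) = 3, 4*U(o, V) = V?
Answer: -436205/9 ≈ -48467.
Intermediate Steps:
U(o, V) = V/4
I(k) = 20/3 (I(k) = 6 + (⅓)*2 = 6 + ⅔ = 20/3)
O = 3
E(h) = -3 + (88 + h)*(-½ + h) (E(h) = (h + (¼)*(-2))*(h + 88) - 1*3 = (h - ½)*(88 + h) - 3 = (-½ + h)*(88 + h) - 3 = (88 + h)*(-½ + h) - 3 = -3 + (88 + h)*(-½ + h))
(E(I(-4) + 0*(-6)) - 20378) - 28670 = ((-47 + (20/3 + 0*(-6))² + 175*(20/3 + 0*(-6))/2) - 20378) - 28670 = ((-47 + (20/3 + 0)² + 175*(20/3 + 0)/2) - 20378) - 28670 = ((-47 + (20/3)² + (175/2)*(20/3)) - 20378) - 28670 = ((-47 + 400/9 + 1750/3) - 20378) - 28670 = (5227/9 - 20378) - 28670 = -178175/9 - 28670 = -436205/9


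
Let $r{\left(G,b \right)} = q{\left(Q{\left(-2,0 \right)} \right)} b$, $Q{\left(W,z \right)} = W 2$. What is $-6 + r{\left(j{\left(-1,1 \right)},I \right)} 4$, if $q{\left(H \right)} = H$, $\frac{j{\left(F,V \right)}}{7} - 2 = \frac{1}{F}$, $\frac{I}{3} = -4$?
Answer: $186$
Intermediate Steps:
$I = -12$ ($I = 3 \left(-4\right) = -12$)
$j{\left(F,V \right)} = 14 + \frac{7}{F}$
$Q{\left(W,z \right)} = 2 W$
$r{\left(G,b \right)} = - 4 b$ ($r{\left(G,b \right)} = 2 \left(-2\right) b = - 4 b$)
$-6 + r{\left(j{\left(-1,1 \right)},I \right)} 4 = -6 + \left(-4\right) \left(-12\right) 4 = -6 + 48 \cdot 4 = -6 + 192 = 186$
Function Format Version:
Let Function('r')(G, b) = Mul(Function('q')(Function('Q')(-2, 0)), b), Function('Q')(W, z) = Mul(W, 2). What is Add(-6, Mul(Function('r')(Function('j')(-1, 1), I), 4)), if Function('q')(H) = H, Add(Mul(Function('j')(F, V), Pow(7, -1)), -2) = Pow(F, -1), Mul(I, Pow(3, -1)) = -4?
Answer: 186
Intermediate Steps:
I = -12 (I = Mul(3, -4) = -12)
Function('j')(F, V) = Add(14, Mul(7, Pow(F, -1)))
Function('Q')(W, z) = Mul(2, W)
Function('r')(G, b) = Mul(-4, b) (Function('r')(G, b) = Mul(Mul(2, -2), b) = Mul(-4, b))
Add(-6, Mul(Function('r')(Function('j')(-1, 1), I), 4)) = Add(-6, Mul(Mul(-4, -12), 4)) = Add(-6, Mul(48, 4)) = Add(-6, 192) = 186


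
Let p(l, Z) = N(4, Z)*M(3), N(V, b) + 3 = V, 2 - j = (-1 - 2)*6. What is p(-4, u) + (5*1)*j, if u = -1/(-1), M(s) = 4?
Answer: 104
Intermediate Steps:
j = 20 (j = 2 - (-1 - 2)*6 = 2 - (-3)*6 = 2 - 1*(-18) = 2 + 18 = 20)
N(V, b) = -3 + V
u = 1 (u = -1*(-1) = 1)
p(l, Z) = 4 (p(l, Z) = (-3 + 4)*4 = 1*4 = 4)
p(-4, u) + (5*1)*j = 4 + (5*1)*20 = 4 + 5*20 = 4 + 100 = 104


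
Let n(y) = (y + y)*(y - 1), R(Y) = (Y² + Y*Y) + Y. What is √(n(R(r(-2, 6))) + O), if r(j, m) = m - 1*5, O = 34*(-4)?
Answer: 2*I*√31 ≈ 11.136*I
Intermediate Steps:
O = -136
r(j, m) = -5 + m (r(j, m) = m - 5 = -5 + m)
R(Y) = Y + 2*Y² (R(Y) = (Y² + Y²) + Y = 2*Y² + Y = Y + 2*Y²)
n(y) = 2*y*(-1 + y) (n(y) = (2*y)*(-1 + y) = 2*y*(-1 + y))
√(n(R(r(-2, 6))) + O) = √(2*((-5 + 6)*(1 + 2*(-5 + 6)))*(-1 + (-5 + 6)*(1 + 2*(-5 + 6))) - 136) = √(2*(1*(1 + 2*1))*(-1 + 1*(1 + 2*1)) - 136) = √(2*(1*(1 + 2))*(-1 + 1*(1 + 2)) - 136) = √(2*(1*3)*(-1 + 1*3) - 136) = √(2*3*(-1 + 3) - 136) = √(2*3*2 - 136) = √(12 - 136) = √(-124) = 2*I*√31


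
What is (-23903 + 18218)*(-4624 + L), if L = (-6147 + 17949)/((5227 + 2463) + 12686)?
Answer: 29753654615/1132 ≈ 2.6284e+7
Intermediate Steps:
L = 1967/3396 (L = 11802/(7690 + 12686) = 11802/20376 = 11802*(1/20376) = 1967/3396 ≈ 0.57921)
(-23903 + 18218)*(-4624 + L) = (-23903 + 18218)*(-4624 + 1967/3396) = -5685*(-15701137/3396) = 29753654615/1132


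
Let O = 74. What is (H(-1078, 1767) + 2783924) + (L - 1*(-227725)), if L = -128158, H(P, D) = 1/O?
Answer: 213378335/74 ≈ 2.8835e+6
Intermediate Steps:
H(P, D) = 1/74
(H(-1078, 1767) + 2783924) + (L - 1*(-227725)) = (1/74 + 2783924) + (-128158 - 1*(-227725)) = 206010377/74 + (-128158 + 227725) = 206010377/74 + 99567 = 213378335/74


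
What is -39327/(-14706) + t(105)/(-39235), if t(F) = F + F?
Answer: 771883/289218 ≈ 2.6689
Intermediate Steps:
t(F) = 2*F
-39327/(-14706) + t(105)/(-39235) = -39327/(-14706) + (2*105)/(-39235) = -39327*(-1/14706) + 210*(-1/39235) = 13109/4902 - 6/1121 = 771883/289218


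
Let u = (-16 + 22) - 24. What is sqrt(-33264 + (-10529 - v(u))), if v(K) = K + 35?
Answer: I*sqrt(43810) ≈ 209.31*I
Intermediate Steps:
u = -18 (u = 6 - 24 = -18)
v(K) = 35 + K
sqrt(-33264 + (-10529 - v(u))) = sqrt(-33264 + (-10529 - (35 - 18))) = sqrt(-33264 + (-10529 - 1*17)) = sqrt(-33264 + (-10529 - 17)) = sqrt(-33264 - 10546) = sqrt(-43810) = I*sqrt(43810)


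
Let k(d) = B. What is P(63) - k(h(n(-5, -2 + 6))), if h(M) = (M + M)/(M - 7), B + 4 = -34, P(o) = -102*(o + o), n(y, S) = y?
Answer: -12814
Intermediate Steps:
P(o) = -204*o
B = -38 (B = -4 - 34 = -38)
h(M) = 2*M/(-7 + M) (h(M) = (2*M)/(-7 + M) = 2*M/(-7 + M))
k(d) = -38
P(63) - k(h(n(-5, -2 + 6))) = -204*63 - 1*(-38) = -12852 + 38 = -12814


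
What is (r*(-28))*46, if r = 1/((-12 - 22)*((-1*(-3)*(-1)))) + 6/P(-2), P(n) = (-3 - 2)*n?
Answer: -200284/255 ≈ -785.43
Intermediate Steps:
P(n) = -5*n
r = 311/510 (r = 1/((-12 - 22)*((-1*(-3)*(-1)))) + 6/((-5*(-2))) = 1/((-34)*((3*(-1)))) + 6/10 = -1/34/(-3) + 6*(1/10) = -1/34*(-1/3) + 3/5 = 1/102 + 3/5 = 311/510 ≈ 0.60980)
(r*(-28))*46 = ((311/510)*(-28))*46 = -4354/255*46 = -200284/255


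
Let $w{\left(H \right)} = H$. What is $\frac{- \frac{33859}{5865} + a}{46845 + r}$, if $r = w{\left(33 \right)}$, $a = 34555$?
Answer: $\frac{101315608}{137469735} \approx 0.737$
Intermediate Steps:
$r = 33$
$\frac{- \frac{33859}{5865} + a}{46845 + r} = \frac{- \frac{33859}{5865} + 34555}{46845 + 33} = \frac{\left(-33859\right) \frac{1}{5865} + 34555}{46878} = \left(- \frac{33859}{5865} + 34555\right) \frac{1}{46878} = \frac{202631216}{5865} \cdot \frac{1}{46878} = \frac{101315608}{137469735}$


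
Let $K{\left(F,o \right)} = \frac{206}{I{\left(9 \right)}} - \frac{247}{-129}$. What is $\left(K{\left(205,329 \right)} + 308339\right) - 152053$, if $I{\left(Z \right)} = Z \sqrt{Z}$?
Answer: $\frac{181459127}{1161} \approx 1.563 \cdot 10^{5}$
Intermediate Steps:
$I{\left(Z \right)} = Z^{\frac{3}{2}}$
$K{\left(F,o \right)} = \frac{11081}{1161}$ ($K{\left(F,o \right)} = \frac{206}{9^{\frac{3}{2}}} - \frac{247}{-129} = \frac{206}{27} - - \frac{247}{129} = 206 \cdot \frac{1}{27} + \frac{247}{129} = \frac{206}{27} + \frac{247}{129} = \frac{11081}{1161}$)
$\left(K{\left(205,329 \right)} + 308339\right) - 152053 = \left(\frac{11081}{1161} + 308339\right) - 152053 = \frac{357992660}{1161} - 152053 = \frac{181459127}{1161}$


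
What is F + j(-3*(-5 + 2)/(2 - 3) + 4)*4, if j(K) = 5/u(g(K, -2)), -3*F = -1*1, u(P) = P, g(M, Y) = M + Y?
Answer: -53/21 ≈ -2.5238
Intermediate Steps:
F = ⅓ (F = -(-1)/3 = -⅓*(-1) = ⅓ ≈ 0.33333)
j(K) = 5/(-2 + K) (j(K) = 5/(K - 2) = 5/(-2 + K))
F + j(-3*(-5 + 2)/(2 - 3) + 4)*4 = ⅓ + (5/(-2 + (-3*(-5 + 2)/(2 - 3) + 4)))*4 = ⅓ + (5/(-2 + (-(-9)/(-1) + 4)))*4 = ⅓ + (5/(-2 + (-(-9)*(-1) + 4)))*4 = ⅓ + (5/(-2 + (-3*3 + 4)))*4 = ⅓ + (5/(-2 + (-9 + 4)))*4 = ⅓ + (5/(-2 - 5))*4 = ⅓ + (5/(-7))*4 = ⅓ + (5*(-⅐))*4 = ⅓ - 5/7*4 = ⅓ - 20/7 = -53/21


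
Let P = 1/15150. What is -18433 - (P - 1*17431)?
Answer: -15180301/15150 ≈ -1002.0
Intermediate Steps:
P = 1/15150 ≈ 6.6007e-5
-18433 - (P - 1*17431) = -18433 - (1/15150 - 1*17431) = -18433 - (1/15150 - 17431) = -18433 - 1*(-264079649/15150) = -18433 + 264079649/15150 = -15180301/15150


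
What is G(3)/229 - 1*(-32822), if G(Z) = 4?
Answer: 7516242/229 ≈ 32822.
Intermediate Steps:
G(3)/229 - 1*(-32822) = 4/229 - 1*(-32822) = 4*(1/229) + 32822 = 4/229 + 32822 = 7516242/229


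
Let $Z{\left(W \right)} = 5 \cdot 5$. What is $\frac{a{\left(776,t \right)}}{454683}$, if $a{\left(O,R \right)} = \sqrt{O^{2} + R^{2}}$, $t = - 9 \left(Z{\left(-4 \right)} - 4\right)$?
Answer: $\frac{\sqrt{637897}}{454683} \approx 0.0017566$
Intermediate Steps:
$Z{\left(W \right)} = 25$
$t = -189$ ($t = - 9 \left(25 - 4\right) = \left(-9\right) 21 = -189$)
$\frac{a{\left(776,t \right)}}{454683} = \frac{\sqrt{776^{2} + \left(-189\right)^{2}}}{454683} = \sqrt{602176 + 35721} \cdot \frac{1}{454683} = \sqrt{637897} \cdot \frac{1}{454683} = \frac{\sqrt{637897}}{454683}$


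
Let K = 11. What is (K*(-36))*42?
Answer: -16632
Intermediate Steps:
(K*(-36))*42 = (11*(-36))*42 = -396*42 = -16632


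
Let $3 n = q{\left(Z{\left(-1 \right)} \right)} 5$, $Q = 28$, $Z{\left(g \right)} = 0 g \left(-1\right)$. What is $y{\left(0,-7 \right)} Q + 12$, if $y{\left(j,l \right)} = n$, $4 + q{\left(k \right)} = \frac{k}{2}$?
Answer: $- \frac{524}{3} \approx -174.67$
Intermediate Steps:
$Z{\left(g \right)} = 0$ ($Z{\left(g \right)} = 0 \left(-1\right) = 0$)
$q{\left(k \right)} = -4 + \frac{k}{2}$
$n = - \frac{20}{3}$ ($n = \frac{\left(-4 + \frac{1}{2} \cdot 0\right) 5}{3} = \frac{\left(-4 + 0\right) 5}{3} = \frac{\left(-4\right) 5}{3} = \frac{1}{3} \left(-20\right) = - \frac{20}{3} \approx -6.6667$)
$y{\left(j,l \right)} = - \frac{20}{3}$
$y{\left(0,-7 \right)} Q + 12 = \left(- \frac{20}{3}\right) 28 + 12 = - \frac{560}{3} + 12 = - \frac{524}{3}$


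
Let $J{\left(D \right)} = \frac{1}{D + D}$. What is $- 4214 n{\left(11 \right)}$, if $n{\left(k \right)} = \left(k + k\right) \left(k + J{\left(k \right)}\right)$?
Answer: $-1024002$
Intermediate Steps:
$J{\left(D \right)} = \frac{1}{2 D}$
$n{\left(k \right)} = 2 k \left(k + \frac{1}{2 k}\right)$ ($n{\left(k \right)} = \left(k + k\right) \left(k + \frac{1}{2 k}\right) = 2 k \left(k + \frac{1}{2 k}\right)$)
$- 4214 n{\left(11 \right)} = - 4214 \left(1 + 2 \cdot 11^{2}\right) = - 4214 \left(1 + 2 \cdot 121\right) = - 4214 \left(1 + 242\right) = \left(-4214\right) 243 = -1024002$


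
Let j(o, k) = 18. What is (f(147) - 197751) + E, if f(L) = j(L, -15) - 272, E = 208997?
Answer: 10992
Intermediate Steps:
f(L) = -254 (f(L) = 18 - 272 = -254)
(f(147) - 197751) + E = (-254 - 197751) + 208997 = -198005 + 208997 = 10992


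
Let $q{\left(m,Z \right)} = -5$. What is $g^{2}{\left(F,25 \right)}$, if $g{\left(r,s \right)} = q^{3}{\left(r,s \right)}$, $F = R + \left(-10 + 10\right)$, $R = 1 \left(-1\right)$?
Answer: $15625$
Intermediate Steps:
$R = -1$
$F = -1$ ($F = -1 + \left(-10 + 10\right) = -1 + 0 = -1$)
$g{\left(r,s \right)} = -125$ ($g{\left(r,s \right)} = \left(-5\right)^{3} = -125$)
$g^{2}{\left(F,25 \right)} = \left(-125\right)^{2} = 15625$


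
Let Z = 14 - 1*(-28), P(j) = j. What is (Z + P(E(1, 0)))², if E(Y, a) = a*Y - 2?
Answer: 1600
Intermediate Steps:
E(Y, a) = -2 + Y*a (E(Y, a) = Y*a - 2 = -2 + Y*a)
Z = 42 (Z = 14 + 28 = 42)
(Z + P(E(1, 0)))² = (42 + (-2 + 1*0))² = (42 + (-2 + 0))² = (42 - 2)² = 40² = 1600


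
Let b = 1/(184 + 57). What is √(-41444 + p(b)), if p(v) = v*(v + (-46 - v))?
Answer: 5*I*√96284802/241 ≈ 203.58*I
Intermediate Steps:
b = 1/241 ≈ 0.0041494
p(v) = -46*v (p(v) = v*(-46) = -46*v)
√(-41444 + p(b)) = √(-41444 - 46*1/241) = √(-41444 - 46/241) = √(-9988050/241) = 5*I*√96284802/241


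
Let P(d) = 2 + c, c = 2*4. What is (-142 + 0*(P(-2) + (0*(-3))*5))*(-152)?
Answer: 21584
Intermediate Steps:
c = 8
P(d) = 10 (P(d) = 2 + 8 = 10)
(-142 + 0*(P(-2) + (0*(-3))*5))*(-152) = (-142 + 0*(10 + (0*(-3))*5))*(-152) = (-142 + 0*(10 + 0*5))*(-152) = (-142 + 0*(10 + 0))*(-152) = (-142 + 0*10)*(-152) = (-142 + 0)*(-152) = -142*(-152) = 21584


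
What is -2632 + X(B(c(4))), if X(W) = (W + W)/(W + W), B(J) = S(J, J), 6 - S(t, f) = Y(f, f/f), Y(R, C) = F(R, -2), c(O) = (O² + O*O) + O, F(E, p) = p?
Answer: -2631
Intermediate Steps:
c(O) = O + 2*O² (c(O) = (O² + O²) + O = 2*O² + O = O + 2*O²)
Y(R, C) = -2
S(t, f) = 8 (S(t, f) = 6 - 1*(-2) = 6 + 2 = 8)
B(J) = 8
X(W) = 1 (X(W) = (2*W)/((2*W)) = (2*W)*(1/(2*W)) = 1)
-2632 + X(B(c(4))) = -2632 + 1 = -2631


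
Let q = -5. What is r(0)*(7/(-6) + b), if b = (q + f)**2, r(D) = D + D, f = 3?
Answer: 0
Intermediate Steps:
r(D) = 2*D
b = 4 (b = (-5 + 3)**2 = (-2)**2 = 4)
r(0)*(7/(-6) + b) = (2*0)*(7/(-6) + 4) = 0*(7*(-1/6) + 4) = 0*(-7/6 + 4) = 0*(17/6) = 0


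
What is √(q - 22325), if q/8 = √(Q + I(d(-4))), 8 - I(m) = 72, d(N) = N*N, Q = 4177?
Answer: √(-22325 + 24*√457) ≈ 147.69*I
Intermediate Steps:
d(N) = N²
I(m) = -64 (I(m) = 8 - 1*72 = 8 - 72 = -64)
q = 24*√457 (q = 8*√(4177 - 64) = 8*√4113 = 8*(3*√457) = 24*√457 ≈ 513.06)
√(q - 22325) = √(24*√457 - 22325) = √(-22325 + 24*√457)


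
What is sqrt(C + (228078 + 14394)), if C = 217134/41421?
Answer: sqrt(46224224474574)/13807 ≈ 492.42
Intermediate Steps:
C = 72378/13807 (C = 217134*(1/41421) = 72378/13807 ≈ 5.2421)
sqrt(C + (228078 + 14394)) = sqrt(72378/13807 + (228078 + 14394)) = sqrt(72378/13807 + 242472) = sqrt(3347883282/13807) = sqrt(46224224474574)/13807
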